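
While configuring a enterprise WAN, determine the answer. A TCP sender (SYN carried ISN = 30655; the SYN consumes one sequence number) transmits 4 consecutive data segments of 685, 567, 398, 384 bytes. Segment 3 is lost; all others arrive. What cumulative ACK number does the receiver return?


SYN uses sequence number 30655; first data byte = ISN + 1 = 30656.
Segment 1: SEQ = 30656, len = 685 B, covers [30656, 31340]
Segment 2: SEQ = 31341, len = 567 B, covers [31341, 31907]
Segment 3: SEQ = 31908, len = 398 B, covers [31908, 32305] [LOST]
Segment 4: SEQ = 32306, len = 384 B, covers [32306, 32689]
In-order data received: bytes [30656, 31907] (segments 1..2).
Segment 3 missing -> gap begins at byte 31908; later segments buffered out of order.
Cumulative ACK = next expected in-order byte = 30656 + 685 + 567 = 31908

31908


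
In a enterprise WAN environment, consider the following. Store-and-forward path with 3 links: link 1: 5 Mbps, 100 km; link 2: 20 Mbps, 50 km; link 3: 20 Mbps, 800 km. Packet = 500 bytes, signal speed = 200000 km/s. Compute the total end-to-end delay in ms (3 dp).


Packet = 500 bytes = 4000 bits. Store-and-forward: sum (t_trans + t_prop) per link.
Link 1: t_trans = 4000/(5*10^6) s = 0.8000 ms; t_prop = 100/200000 s = 0.5000 ms; subtotal = 1.3000 ms
Link 2: t_trans = 4000/(20*10^6) s = 0.2000 ms; t_prop = 50/200000 s = 0.2500 ms; subtotal = 0.4500 ms
Link 3: t_trans = 4000/(20*10^6) s = 0.2000 ms; t_prop = 800/200000 s = 4.0000 ms; subtotal = 4.2000 ms
End-to-end = 1.3000 + 0.4500 + 4.2000 = 5.9500 ms -> 5.950 ms (3 dp)

5.950


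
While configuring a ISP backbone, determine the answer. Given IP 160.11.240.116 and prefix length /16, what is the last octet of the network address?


Given: IP = 160.11.240.116, prefix = /16
Subnet mask = 255.255.0.0
Last octet of IP: 116
Last octet of mask: 0
Network last octet = 116 AND 0 = 0

0


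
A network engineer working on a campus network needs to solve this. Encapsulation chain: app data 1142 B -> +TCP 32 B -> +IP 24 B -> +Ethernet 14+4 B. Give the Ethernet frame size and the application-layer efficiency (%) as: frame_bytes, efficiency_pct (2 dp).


TCP segment = 1142 + 32 = 1174 B
IP packet = 1174 + 24 = 1198 B
Ethernet frame = 1198 + 14 + 4 = 1216 B
Efficiency = app / frame = 1142 / 1216 = 0.939145 = 93.9145% -> 93.91% (2 dp)

1216, 93.91


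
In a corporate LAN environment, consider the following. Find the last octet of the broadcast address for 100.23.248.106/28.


Given: IP = 100.23.248.106, prefix = /28
Host bits = 32 - 28 = 4
Network last octet = 106 AND mask = 96
Host part size = 2^4 - 1 = 15
Broadcast last octet = 96 OR 15 = 111

111


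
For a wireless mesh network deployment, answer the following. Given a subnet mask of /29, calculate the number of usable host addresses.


Given: subnet mask /29
Host bits = 32 - 29 = 3
Total addresses = 2^3 = 8
Usable hosts = 8 - 2 (network + broadcast) = 6

6


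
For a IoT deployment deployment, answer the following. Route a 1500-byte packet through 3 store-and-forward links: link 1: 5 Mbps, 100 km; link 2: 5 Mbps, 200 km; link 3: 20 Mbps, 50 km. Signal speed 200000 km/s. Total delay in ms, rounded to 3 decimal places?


Packet = 1500 bytes = 12000 bits. Store-and-forward: sum (t_trans + t_prop) per link.
Link 1: t_trans = 12000/(5*10^6) s = 2.4000 ms; t_prop = 100/200000 s = 0.5000 ms; subtotal = 2.9000 ms
Link 2: t_trans = 12000/(5*10^6) s = 2.4000 ms; t_prop = 200/200000 s = 1.0000 ms; subtotal = 3.4000 ms
Link 3: t_trans = 12000/(20*10^6) s = 0.6000 ms; t_prop = 50/200000 s = 0.2500 ms; subtotal = 0.8500 ms
End-to-end = 2.9000 + 3.4000 + 0.8500 = 7.1500 ms -> 7.150 ms (3 dp)

7.150


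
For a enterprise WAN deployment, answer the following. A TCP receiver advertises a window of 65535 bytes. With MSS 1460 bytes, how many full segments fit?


Given: RWND = 65535 bytes, MSS = 1460 bytes
Full segments = floor(RWND / MSS)
Full segments = floor(65535 / 1460)
Full segments = floor(44.887) = 44

44


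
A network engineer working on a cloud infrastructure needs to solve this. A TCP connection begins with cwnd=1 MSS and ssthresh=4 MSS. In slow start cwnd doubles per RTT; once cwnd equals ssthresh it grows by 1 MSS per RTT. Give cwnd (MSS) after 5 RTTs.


RTT 0: cwnd = 1 MSS (initial)
RTT 1: cwnd = 2 MSS (slow start, doubled)
RTT 2: cwnd = 4 MSS (slow start, doubled)
RTT 3: cwnd = 5 MSS (congestion avoidance, +1)
RTT 4: cwnd = 6 MSS (congestion avoidance, +1)
RTT 5: cwnd = 7 MSS (congestion avoidance, +1)

7


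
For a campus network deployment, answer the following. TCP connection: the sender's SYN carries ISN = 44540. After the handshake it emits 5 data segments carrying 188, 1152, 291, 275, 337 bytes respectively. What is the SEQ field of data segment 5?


The SYN occupies sequence number ISN = 44540, so the first data byte is ISN + 1 = 44541.
SEQ of data segment i = (ISN + 1) + sum of payload sizes of segments 1..i-1.
Segment 1: SEQ = 44541, payload = 188 bytes
Segment 2: SEQ = 44729, payload = 1152 bytes
Segment 3: SEQ = 45881, payload = 291 bytes
Segment 4: SEQ = 46172, payload = 275 bytes
Segment 5: SEQ = 46447, payload = 337 bytes
SEQ of segment 5 = 44541 + 188 + 1152 + 291 + 275 = 46447

46447


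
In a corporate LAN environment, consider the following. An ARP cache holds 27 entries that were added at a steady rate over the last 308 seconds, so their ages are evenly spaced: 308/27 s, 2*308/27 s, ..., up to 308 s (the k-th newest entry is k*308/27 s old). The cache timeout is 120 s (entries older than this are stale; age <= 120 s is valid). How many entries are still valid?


Ages are k * 308/27 s for k = 1..27 (spacing = 11.4074 s).
Entry k is valid iff k * 308/27 <= 120 iff k <= 27 * 120 / 308 = 10.5195
n_valid = floor(10.5195) = 10
(n_stale = 27 - 10 = 17)

10


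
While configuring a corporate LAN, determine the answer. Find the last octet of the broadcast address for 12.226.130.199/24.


Given: IP = 12.226.130.199, prefix = /24
Host bits = 32 - 24 = 8
Network last octet = 199 AND mask = 0
Host part size = 2^8 - 1 = 255
Broadcast last octet = 0 OR 255 = 255

255


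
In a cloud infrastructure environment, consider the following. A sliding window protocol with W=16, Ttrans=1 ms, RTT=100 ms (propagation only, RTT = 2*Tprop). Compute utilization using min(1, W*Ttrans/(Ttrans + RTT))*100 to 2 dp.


Given: W = 16, Ttrans = 1 ms, RTT = 100 ms (= 2 * Tprop, Tprop = 50 ms)
Cycle time = Ttrans + RTT = 1 + 100 = 101 ms (first packet sent until its ACK returns)
W * Ttrans = 16 * 1 = 16 ms of sending per cycle
W * Ttrans / (Ttrans + RTT) = 16 / 101 = 0.158416
U = min(1, 0.158416) = 0.158416
U% = 15.84%

15.84


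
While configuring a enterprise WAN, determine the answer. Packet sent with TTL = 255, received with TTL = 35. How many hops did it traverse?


Given: initial TTL = 255, received TTL = 35
Hops = initial TTL - received TTL
Hops = 255 - 35 = 220

220


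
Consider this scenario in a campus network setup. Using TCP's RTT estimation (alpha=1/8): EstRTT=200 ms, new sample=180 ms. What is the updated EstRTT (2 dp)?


Given: EstRTT = 200 ms, SampleRTT = 180 ms, alpha = 1/8
New EstRTT = (1 - alpha) * EstRTT + alpha * SampleRTT
(7/8) * 200 = 175
(1/8) * 180 = 22.5
New EstRTT = 175 + 22.5 = 197.5 ms -> 197.50 ms (2 dp)

197.50


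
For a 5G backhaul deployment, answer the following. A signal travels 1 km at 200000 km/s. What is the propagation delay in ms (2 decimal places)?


Given: distance = 1 km, speed = 200000 km/s
Delay = distance / speed = 1 / 200000 seconds
Delay in ms = 1 * 1000 / 200000
Delay = 0.0050 ms
Rounded to 2 dp = 0.01 ms

0.01


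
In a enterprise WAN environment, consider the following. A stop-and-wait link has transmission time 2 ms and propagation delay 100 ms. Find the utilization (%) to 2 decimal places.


Given: Ttrans = 2 ms, Tprop = 100 ms
RTT = 2 * Tprop = 2 * 100 = 200 ms
U = Ttrans / (Ttrans + RTT)
U = 2 / (2 + 200)
U = 2 / 202 = 0.009901
U% = 0.99%

0.99


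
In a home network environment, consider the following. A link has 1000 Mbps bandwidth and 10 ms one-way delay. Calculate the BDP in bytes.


Given: bandwidth = 1000 Mbps, delay = 10 ms
BDP in bits = 1000 * 10^6 * 10 / 1000
BDP in bits = 10000000
BDP in bytes = 10000000 / 8 = 1250000

1250000


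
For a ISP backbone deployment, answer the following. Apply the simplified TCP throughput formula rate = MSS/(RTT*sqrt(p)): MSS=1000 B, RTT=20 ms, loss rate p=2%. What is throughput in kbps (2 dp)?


Given: MSS = 1000 bytes, RTT = 20 ms, loss = 2%
RTT in seconds = 20 / 1000 = 0.02
Loss rate = 2% = 0.02
sqrt(loss) = sqrt(0.02) = 0.141421356237
Throughput (bytes/s) = 1000 / (0.02 * 0.141421356237) = 353553.3906
Throughput (kbps) = 353553.3906 * 8 / 1000 = 2828.427125 -> 2828.43 kbps (2 dp)

2828.43


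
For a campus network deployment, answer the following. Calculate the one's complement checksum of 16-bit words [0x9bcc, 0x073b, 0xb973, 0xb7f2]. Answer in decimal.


Given words: [0x9bcc, 0x073b, 0xb973, 0xb7f2]
Step 1: Sum all words
Raw sum = 39884 + 1851 + 47475 + 47090 = 136300
Step 2: Fold carry: (5228 + 2) = 5230
One's complement = ~5230 & 0xFFFF = 60305

60305


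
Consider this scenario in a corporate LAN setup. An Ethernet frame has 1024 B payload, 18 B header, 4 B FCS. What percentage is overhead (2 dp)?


Given: payload = 1024 B, header = 18 B, trailer = 4 B
Overhead bytes = header + trailer = 18 + 4 = 22
Total frame = payload + overhead = 1024 + 22 = 1046
Overhead % = 22 / 1046 * 100 = 2.1033% -> 2.10% (2 dp)

2.10


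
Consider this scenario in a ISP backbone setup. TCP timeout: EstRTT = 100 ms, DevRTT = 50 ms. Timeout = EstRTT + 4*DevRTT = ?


Given: EstRTT = 100 ms, DevRTT = 50 ms
Timeout = EstRTT + 4 * DevRTT
4 * DevRTT = 4 * 50 = 200
Timeout = 100 + 200 = 300 ms

300


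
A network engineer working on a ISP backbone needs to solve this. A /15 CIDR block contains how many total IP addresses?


Given: CIDR prefix /15
Host bits = 32 - 15 = 17
Total addresses = 2^17 = 131072

131072


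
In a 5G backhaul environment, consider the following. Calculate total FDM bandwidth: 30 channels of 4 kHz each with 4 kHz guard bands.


Given: 30 channels, 4 kHz each, guard = 4 kHz
Channel bandwidth = 30 * 4 = 120 kHz
Guard bands = 29 gaps * 4 kHz = 116 kHz
Total = 120 + 116 = 236 kHz

236


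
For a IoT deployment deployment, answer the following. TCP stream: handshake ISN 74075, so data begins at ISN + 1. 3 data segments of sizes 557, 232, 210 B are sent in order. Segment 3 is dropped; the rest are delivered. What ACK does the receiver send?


SYN uses sequence number 74075; first data byte = ISN + 1 = 74076.
Segment 1: SEQ = 74076, len = 557 B, covers [74076, 74632]
Segment 2: SEQ = 74633, len = 232 B, covers [74633, 74864]
Segment 3: SEQ = 74865, len = 210 B, covers [74865, 75074] [LOST]
In-order data received: bytes [74076, 74864] (segments 1..2).
Segment 3 missing -> gap begins at byte 74865.
Cumulative ACK = next expected in-order byte = 74076 + 557 + 232 = 74865

74865


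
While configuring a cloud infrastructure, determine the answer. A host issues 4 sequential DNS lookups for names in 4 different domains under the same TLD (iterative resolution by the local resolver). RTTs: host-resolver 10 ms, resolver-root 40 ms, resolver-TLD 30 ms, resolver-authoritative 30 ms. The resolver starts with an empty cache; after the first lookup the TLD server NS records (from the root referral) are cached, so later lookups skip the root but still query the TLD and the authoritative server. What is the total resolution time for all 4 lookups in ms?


Lookup 1 (cold cache): local + root + TLD + auth = 10 + 40 + 30 + 30 = 110 ms
Lookups 2..4 (TLD NS cached -> skip root; new domain -> still ask TLD and auth): local + TLD + auth = 10 + 30 + 30 = 70 ms each
Remaining 3 lookups: 3 * 70 = 210 ms
Total = 110 + 210 = 320 ms

320


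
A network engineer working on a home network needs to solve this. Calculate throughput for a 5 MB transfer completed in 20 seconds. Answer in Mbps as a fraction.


Given: file = 5 MB, time = 20 s
File in Mb = 5 * 8 = 40 Mb
Throughput = 40 / 20 Mbps
Throughput = 2 Mbps

2


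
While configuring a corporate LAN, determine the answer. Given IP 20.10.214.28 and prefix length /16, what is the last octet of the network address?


Given: IP = 20.10.214.28, prefix = /16
Subnet mask = 255.255.0.0
Last octet of IP: 28
Last octet of mask: 0
Network last octet = 28 AND 0 = 0

0


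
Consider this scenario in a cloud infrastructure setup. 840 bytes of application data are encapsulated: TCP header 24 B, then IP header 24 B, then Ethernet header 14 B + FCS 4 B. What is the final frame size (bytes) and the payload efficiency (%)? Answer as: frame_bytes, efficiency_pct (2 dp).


TCP segment = 840 + 24 = 864 B
IP packet = 864 + 24 = 888 B
Ethernet frame = 888 + 14 + 4 = 906 B
Efficiency = app / frame = 840 / 906 = 0.927152 = 92.7152% -> 92.72% (2 dp)

906, 92.72


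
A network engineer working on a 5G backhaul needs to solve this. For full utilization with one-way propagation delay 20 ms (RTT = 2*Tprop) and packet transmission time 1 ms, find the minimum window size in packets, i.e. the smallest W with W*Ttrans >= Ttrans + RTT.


Given: Ttrans = 1 ms, RTT = 40 ms (= 2 * Tprop, Tprop = 20 ms)
Time until first ACK returns = Ttrans + RTT = 1 + 40 = 41 ms
Need W * Ttrans >= Ttrans + RTT  ->  W >= (Ttrans + RTT) / Ttrans
(Ttrans + RTT) / Ttrans = 41 / 1 = 41
W_min = ceil(41) = 41

41


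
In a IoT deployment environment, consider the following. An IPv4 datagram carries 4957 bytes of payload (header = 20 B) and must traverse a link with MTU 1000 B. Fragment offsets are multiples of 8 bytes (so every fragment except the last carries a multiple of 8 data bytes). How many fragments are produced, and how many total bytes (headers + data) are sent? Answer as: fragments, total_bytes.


Max data per non-final fragment = floor((MTU - header)/8)*8 = floor((1000 - 20)/8)*8 = floor(980/8)*8 = 976 B
Final fragment needs no 8-byte alignment: it can carry up to MTU - header = 980 B
Non-final fragments needed = ceil((payload - 980) / 976) = ceil(3977/976) = ceil(4.0748) = 5
Number of fragments = 5 + 1 = 6
Fragment sizes (data): 5 * 976 B + 77 B (last, 77 <= 980 OK)
Total bytes sent = payload + n_frags * header = 4957 + 6*20 = 4957 + 120 = 5077 B

6, 5077


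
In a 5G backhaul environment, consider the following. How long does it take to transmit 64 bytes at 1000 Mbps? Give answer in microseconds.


Given: packet = 64 bytes, bandwidth = 1000 Mbps
Packet in bits = 64 * 8 = 512 bits
Bandwidth = 1000 * 10^6 = 1000000000 bps
Time = 512 / 1000000000 seconds
Time in us = 512 * 10^6 / 1000000000 = 0.512

0.512


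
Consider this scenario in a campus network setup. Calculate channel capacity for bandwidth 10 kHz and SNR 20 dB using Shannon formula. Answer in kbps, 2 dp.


Given: B = 10 kHz, SNR = 20 dB
SNR linear = 10^(20/10) = 100
1 + SNR = 101
log2(101) = 6.6582114828
C = 10 * 1000 * 6.6582114828 = 66582.1148 bps
C = 66.582115 kbps -> 66.58 kbps (2 dp)

66.58


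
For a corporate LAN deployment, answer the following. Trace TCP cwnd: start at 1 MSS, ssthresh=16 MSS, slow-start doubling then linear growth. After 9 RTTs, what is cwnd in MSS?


RTT 0: cwnd = 1 MSS (initial)
RTT 1: cwnd = 2 MSS (slow start, doubled)
RTT 2: cwnd = 4 MSS (slow start, doubled)
RTT 3: cwnd = 8 MSS (slow start, doubled)
RTT 4: cwnd = 16 MSS (slow start, doubled)
RTT 5: cwnd = 17 MSS (congestion avoidance, +1)
RTT 6: cwnd = 18 MSS (congestion avoidance, +1)
RTT 7: cwnd = 19 MSS (congestion avoidance, +1)
RTT 8: cwnd = 20 MSS (congestion avoidance, +1)
RTT 9: cwnd = 21 MSS (congestion avoidance, +1)

21


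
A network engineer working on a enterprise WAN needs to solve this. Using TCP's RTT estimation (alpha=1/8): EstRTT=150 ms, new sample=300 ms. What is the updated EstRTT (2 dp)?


Given: EstRTT = 150 ms, SampleRTT = 300 ms, alpha = 1/8
New EstRTT = (1 - alpha) * EstRTT + alpha * SampleRTT
(7/8) * 150 = 131.25
(1/8) * 300 = 37.5
New EstRTT = 131.25 + 37.5 = 168.75 ms -> 168.75 ms (2 dp)

168.75


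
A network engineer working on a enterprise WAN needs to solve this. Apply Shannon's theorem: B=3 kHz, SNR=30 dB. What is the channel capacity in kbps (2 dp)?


Given: B = 3 kHz, SNR = 30 dB
SNR linear = 10^(30/10) = 1000
1 + SNR = 1001
log2(1001) = 9.9672262588
C = 3 * 1000 * 9.9672262588 = 29901.6788 bps
C = 29.901679 kbps -> 29.90 kbps (2 dp)

29.90


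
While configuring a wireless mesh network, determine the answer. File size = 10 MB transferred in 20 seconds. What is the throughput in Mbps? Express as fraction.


Given: file = 10 MB, time = 20 s
File in Mb = 10 * 8 = 80 Mb
Throughput = 80 / 20 Mbps
Throughput = 4 Mbps

4


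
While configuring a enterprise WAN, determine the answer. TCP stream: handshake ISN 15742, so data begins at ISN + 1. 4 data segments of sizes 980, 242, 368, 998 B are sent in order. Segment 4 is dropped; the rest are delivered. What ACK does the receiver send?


SYN uses sequence number 15742; first data byte = ISN + 1 = 15743.
Segment 1: SEQ = 15743, len = 980 B, covers [15743, 16722]
Segment 2: SEQ = 16723, len = 242 B, covers [16723, 16964]
Segment 3: SEQ = 16965, len = 368 B, covers [16965, 17332]
Segment 4: SEQ = 17333, len = 998 B, covers [17333, 18330] [LOST]
In-order data received: bytes [15743, 17332] (segments 1..3).
Segment 4 missing -> gap begins at byte 17333.
Cumulative ACK = next expected in-order byte = 15743 + 980 + 242 + 368 = 17333

17333


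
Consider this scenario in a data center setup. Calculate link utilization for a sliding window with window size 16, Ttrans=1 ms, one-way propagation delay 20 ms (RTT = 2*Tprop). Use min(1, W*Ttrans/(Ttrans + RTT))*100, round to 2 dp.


Given: W = 16, Ttrans = 1 ms, RTT = 40 ms (= 2 * Tprop, Tprop = 20 ms)
Cycle time = Ttrans + RTT = 1 + 40 = 41 ms (first packet sent until its ACK returns)
W * Ttrans = 16 * 1 = 16 ms of sending per cycle
W * Ttrans / (Ttrans + RTT) = 16 / 41 = 0.390244
U = min(1, 0.390244) = 0.390244
U% = 39.02%

39.02


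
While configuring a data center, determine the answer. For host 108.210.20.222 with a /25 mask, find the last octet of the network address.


Given: IP = 108.210.20.222, prefix = /25
Subnet mask = 255.255.255.128
Last octet of IP: 222
Last octet of mask: 128
Network last octet = 222 AND 128 = 128

128


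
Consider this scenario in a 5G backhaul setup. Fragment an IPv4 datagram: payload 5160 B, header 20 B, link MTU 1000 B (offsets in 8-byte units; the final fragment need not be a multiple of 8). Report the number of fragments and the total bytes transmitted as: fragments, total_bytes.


Max data per non-final fragment = floor((MTU - header)/8)*8 = floor((1000 - 20)/8)*8 = floor(980/8)*8 = 976 B
Final fragment needs no 8-byte alignment: it can carry up to MTU - header = 980 B
Non-final fragments needed = ceil((payload - 980) / 976) = ceil(4180/976) = ceil(4.2828) = 5
Number of fragments = 5 + 1 = 6
Fragment sizes (data): 5 * 976 B + 280 B (last, 280 <= 980 OK)
Total bytes sent = payload + n_frags * header = 5160 + 6*20 = 5160 + 120 = 5280 B

6, 5280


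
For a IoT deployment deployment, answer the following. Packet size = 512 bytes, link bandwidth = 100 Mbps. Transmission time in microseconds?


Given: packet = 512 bytes, bandwidth = 100 Mbps
Packet in bits = 512 * 8 = 4096 bits
Bandwidth = 100 * 10^6 = 100000000 bps
Time = 4096 / 100000000 seconds
Time in us = 4096 * 10^6 / 100000000 = 40.96

40.96


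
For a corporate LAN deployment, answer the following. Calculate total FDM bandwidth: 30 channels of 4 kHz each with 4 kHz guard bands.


Given: 30 channels, 4 kHz each, guard = 4 kHz
Channel bandwidth = 30 * 4 = 120 kHz
Guard bands = 29 gaps * 4 kHz = 116 kHz
Total = 120 + 116 = 236 kHz

236


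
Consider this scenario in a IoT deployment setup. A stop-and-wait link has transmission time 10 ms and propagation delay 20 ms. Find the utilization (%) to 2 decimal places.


Given: Ttrans = 10 ms, Tprop = 20 ms
RTT = 2 * Tprop = 2 * 20 = 40 ms
U = Ttrans / (Ttrans + RTT)
U = 10 / (10 + 40)
U = 10 / 50 = 0.2
U% = 20.00%

20.00


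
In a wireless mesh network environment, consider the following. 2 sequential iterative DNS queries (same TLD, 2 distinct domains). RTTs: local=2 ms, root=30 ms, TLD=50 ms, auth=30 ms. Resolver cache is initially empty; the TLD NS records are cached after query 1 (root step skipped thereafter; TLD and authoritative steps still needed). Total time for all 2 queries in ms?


Lookup 1 (cold cache): local + root + TLD + auth = 2 + 30 + 50 + 30 = 112 ms
Lookups 2..2 (TLD NS cached -> skip root; new domain -> still ask TLD and auth): local + TLD + auth = 2 + 50 + 30 = 82 ms each
Remaining 1 lookups: 1 * 82 = 82 ms
Total = 112 + 82 = 194 ms

194


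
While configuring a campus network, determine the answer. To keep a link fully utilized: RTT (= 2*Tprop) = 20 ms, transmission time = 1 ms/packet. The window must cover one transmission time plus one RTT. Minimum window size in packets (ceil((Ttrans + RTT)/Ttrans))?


Given: Ttrans = 1 ms, RTT = 20 ms (= 2 * Tprop, Tprop = 10 ms)
Time until first ACK returns = Ttrans + RTT = 1 + 20 = 21 ms
Need W * Ttrans >= Ttrans + RTT  ->  W >= (Ttrans + RTT) / Ttrans
(Ttrans + RTT) / Ttrans = 21 / 1 = 21
W_min = ceil(21) = 21

21


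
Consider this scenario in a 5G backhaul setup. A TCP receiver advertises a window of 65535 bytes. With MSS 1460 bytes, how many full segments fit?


Given: RWND = 65535 bytes, MSS = 1460 bytes
Full segments = floor(RWND / MSS)
Full segments = floor(65535 / 1460)
Full segments = floor(44.887) = 44

44


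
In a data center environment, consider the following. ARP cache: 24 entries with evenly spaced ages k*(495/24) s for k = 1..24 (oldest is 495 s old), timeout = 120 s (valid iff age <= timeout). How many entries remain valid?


Ages are k * 495/24 s for k = 1..24 (spacing = 20.6250 s).
Entry k is valid iff k * 495/24 <= 120 iff k <= 24 * 120 / 495 = 5.8182
n_valid = floor(5.8182) = 5
(n_stale = 24 - 5 = 19)

5


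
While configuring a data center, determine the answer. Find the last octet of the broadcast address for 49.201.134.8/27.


Given: IP = 49.201.134.8, prefix = /27
Host bits = 32 - 27 = 5
Network last octet = 8 AND mask = 0
Host part size = 2^5 - 1 = 31
Broadcast last octet = 0 OR 31 = 31

31


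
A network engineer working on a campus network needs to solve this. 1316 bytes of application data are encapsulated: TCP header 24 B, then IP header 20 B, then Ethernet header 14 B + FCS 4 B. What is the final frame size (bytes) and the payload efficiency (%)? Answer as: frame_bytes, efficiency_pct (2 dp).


TCP segment = 1316 + 24 = 1340 B
IP packet = 1340 + 20 = 1360 B
Ethernet frame = 1360 + 14 + 4 = 1378 B
Efficiency = app / frame = 1316 / 1378 = 0.955007 = 95.5007% -> 95.50% (2 dp)

1378, 95.50


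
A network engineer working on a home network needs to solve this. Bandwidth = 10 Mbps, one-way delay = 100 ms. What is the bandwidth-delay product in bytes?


Given: bandwidth = 10 Mbps, delay = 100 ms
BDP in bits = 10 * 10^6 * 100 / 1000
BDP in bits = 1000000
BDP in bytes = 1000000 / 8 = 125000

125000


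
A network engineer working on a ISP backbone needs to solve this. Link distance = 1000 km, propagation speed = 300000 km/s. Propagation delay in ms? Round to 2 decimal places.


Given: distance = 1000 km, speed = 300000 km/s
Delay = distance / speed = 1000 / 300000 seconds
Delay in ms = 1000 * 1000 / 300000
Delay = 3.3333 ms
Rounded to 2 dp = 3.33 ms

3.33


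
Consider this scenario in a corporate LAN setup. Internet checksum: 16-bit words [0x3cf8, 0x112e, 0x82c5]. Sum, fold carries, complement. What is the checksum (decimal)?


Given words: [0x3cf8, 0x112e, 0x82c5]
Step 1: Sum all words
Raw sum = 15608 + 4398 + 33477 = 53483
One's complement = ~53483 & 0xFFFF = 12052

12052


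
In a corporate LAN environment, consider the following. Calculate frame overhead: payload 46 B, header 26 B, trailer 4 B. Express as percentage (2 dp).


Given: payload = 46 B, header = 26 B, trailer = 4 B
Overhead bytes = header + trailer = 26 + 4 = 30
Total frame = payload + overhead = 46 + 30 = 76
Overhead % = 30 / 76 * 100 = 39.4737% -> 39.47% (2 dp)

39.47


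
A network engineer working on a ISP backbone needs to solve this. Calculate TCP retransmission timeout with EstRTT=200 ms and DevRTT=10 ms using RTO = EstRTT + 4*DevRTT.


Given: EstRTT = 200 ms, DevRTT = 10 ms
Timeout = EstRTT + 4 * DevRTT
4 * DevRTT = 4 * 10 = 40
Timeout = 200 + 40 = 240 ms

240


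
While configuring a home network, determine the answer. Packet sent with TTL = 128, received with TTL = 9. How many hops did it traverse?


Given: initial TTL = 128, received TTL = 9
Hops = initial TTL - received TTL
Hops = 128 - 9 = 119

119


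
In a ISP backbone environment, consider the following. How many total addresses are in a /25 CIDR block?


Given: CIDR prefix /25
Host bits = 32 - 25 = 7
Total addresses = 2^7 = 128

128


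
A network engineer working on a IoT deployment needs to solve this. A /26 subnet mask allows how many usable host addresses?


Given: subnet mask /26
Host bits = 32 - 26 = 6
Total addresses = 2^6 = 64
Usable hosts = 64 - 2 (network + broadcast) = 62

62


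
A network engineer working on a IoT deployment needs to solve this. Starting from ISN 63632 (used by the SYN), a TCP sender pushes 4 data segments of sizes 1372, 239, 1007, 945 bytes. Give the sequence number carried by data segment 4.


The SYN occupies sequence number ISN = 63632, so the first data byte is ISN + 1 = 63633.
SEQ of data segment i = (ISN + 1) + sum of payload sizes of segments 1..i-1.
Segment 1: SEQ = 63633, payload = 1372 bytes
Segment 2: SEQ = 65005, payload = 239 bytes
Segment 3: SEQ = 65244, payload = 1007 bytes
Segment 4: SEQ = 66251, payload = 945 bytes
SEQ of segment 4 = 63633 + 1372 + 239 + 1007 = 66251

66251


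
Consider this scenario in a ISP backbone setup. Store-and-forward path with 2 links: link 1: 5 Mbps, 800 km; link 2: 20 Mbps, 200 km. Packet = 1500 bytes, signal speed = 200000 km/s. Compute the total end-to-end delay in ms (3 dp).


Packet = 1500 bytes = 12000 bits. Store-and-forward: sum (t_trans + t_prop) per link.
Link 1: t_trans = 12000/(5*10^6) s = 2.4000 ms; t_prop = 800/200000 s = 4.0000 ms; subtotal = 6.4000 ms
Link 2: t_trans = 12000/(20*10^6) s = 0.6000 ms; t_prop = 200/200000 s = 1.0000 ms; subtotal = 1.6000 ms
End-to-end = 6.4000 + 1.6000 = 8.0000 ms -> 8.000 ms (3 dp)

8.000


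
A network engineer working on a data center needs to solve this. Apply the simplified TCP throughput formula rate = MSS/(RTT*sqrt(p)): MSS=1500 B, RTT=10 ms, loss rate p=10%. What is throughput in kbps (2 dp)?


Given: MSS = 1500 bytes, RTT = 10 ms, loss = 10%
RTT in seconds = 10 / 1000 = 0.01
Loss rate = 10% = 0.1
sqrt(loss) = sqrt(0.1) = 0.316227766017
Throughput (bytes/s) = 1500 / (0.01 * 0.316227766017) = 474341.6490
Throughput (kbps) = 474341.6490 * 8 / 1000 = 3794.733192 -> 3794.73 kbps (2 dp)

3794.73


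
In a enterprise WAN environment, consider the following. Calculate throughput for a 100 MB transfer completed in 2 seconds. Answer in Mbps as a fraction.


Given: file = 100 MB, time = 2 s
File in Mb = 100 * 8 = 800 Mb
Throughput = 800 / 2 Mbps
Throughput = 400 Mbps

400


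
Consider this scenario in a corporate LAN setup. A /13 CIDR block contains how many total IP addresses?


Given: CIDR prefix /13
Host bits = 32 - 13 = 19
Total addresses = 2^19 = 524288

524288


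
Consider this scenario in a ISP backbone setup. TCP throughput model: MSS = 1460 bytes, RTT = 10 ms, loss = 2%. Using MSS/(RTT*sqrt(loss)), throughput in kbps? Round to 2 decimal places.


Given: MSS = 1460 bytes, RTT = 10 ms, loss = 2%
RTT in seconds = 10 / 1000 = 0.01
Loss rate = 2% = 0.02
sqrt(loss) = sqrt(0.02) = 0.141421356237
Throughput (bytes/s) = 1460 / (0.01 * 0.141421356237) = 1032375.9005
Throughput (kbps) = 1032375.9005 * 8 / 1000 = 8259.007204 -> 8259.01 kbps (2 dp)

8259.01


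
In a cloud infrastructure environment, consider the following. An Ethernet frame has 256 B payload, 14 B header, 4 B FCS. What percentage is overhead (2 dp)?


Given: payload = 256 B, header = 14 B, trailer = 4 B
Overhead bytes = header + trailer = 14 + 4 = 18
Total frame = payload + overhead = 256 + 18 = 274
Overhead % = 18 / 274 * 100 = 6.5693% -> 6.57% (2 dp)

6.57


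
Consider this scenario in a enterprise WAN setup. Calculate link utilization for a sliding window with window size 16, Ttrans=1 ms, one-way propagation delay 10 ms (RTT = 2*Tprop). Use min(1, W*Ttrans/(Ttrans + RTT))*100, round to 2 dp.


Given: W = 16, Ttrans = 1 ms, RTT = 20 ms (= 2 * Tprop, Tprop = 10 ms)
Cycle time = Ttrans + RTT = 1 + 20 = 21 ms (first packet sent until its ACK returns)
W * Ttrans = 16 * 1 = 16 ms of sending per cycle
W * Ttrans / (Ttrans + RTT) = 16 / 21 = 0.761905
U = min(1, 0.761905) = 0.761905
U% = 76.19%

76.19


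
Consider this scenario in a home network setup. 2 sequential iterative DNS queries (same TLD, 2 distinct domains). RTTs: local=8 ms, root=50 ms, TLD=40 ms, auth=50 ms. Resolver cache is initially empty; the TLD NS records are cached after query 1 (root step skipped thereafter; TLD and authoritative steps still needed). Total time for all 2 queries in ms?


Lookup 1 (cold cache): local + root + TLD + auth = 8 + 50 + 40 + 50 = 148 ms
Lookups 2..2 (TLD NS cached -> skip root; new domain -> still ask TLD and auth): local + TLD + auth = 8 + 40 + 50 = 98 ms each
Remaining 1 lookups: 1 * 98 = 98 ms
Total = 148 + 98 = 246 ms

246


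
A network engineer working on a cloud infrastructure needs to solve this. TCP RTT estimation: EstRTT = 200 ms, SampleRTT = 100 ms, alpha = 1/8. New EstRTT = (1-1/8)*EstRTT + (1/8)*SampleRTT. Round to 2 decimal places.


Given: EstRTT = 200 ms, SampleRTT = 100 ms, alpha = 1/8
New EstRTT = (1 - alpha) * EstRTT + alpha * SampleRTT
(7/8) * 200 = 175
(1/8) * 100 = 12.5
New EstRTT = 175 + 12.5 = 187.5 ms -> 187.50 ms (2 dp)

187.50


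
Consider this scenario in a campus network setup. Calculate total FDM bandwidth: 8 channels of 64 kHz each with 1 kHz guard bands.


Given: 8 channels, 64 kHz each, guard = 1 kHz
Channel bandwidth = 8 * 64 = 512 kHz
Guard bands = 7 gaps * 1 kHz = 7 kHz
Total = 512 + 7 = 519 kHz

519


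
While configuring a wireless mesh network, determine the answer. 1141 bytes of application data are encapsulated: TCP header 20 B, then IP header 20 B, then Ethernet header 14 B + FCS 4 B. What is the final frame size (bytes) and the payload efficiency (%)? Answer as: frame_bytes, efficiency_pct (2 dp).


TCP segment = 1141 + 20 = 1161 B
IP packet = 1161 + 20 = 1181 B
Ethernet frame = 1181 + 14 + 4 = 1199 B
Efficiency = app / frame = 1141 / 1199 = 0.951626 = 95.1626% -> 95.16% (2 dp)

1199, 95.16


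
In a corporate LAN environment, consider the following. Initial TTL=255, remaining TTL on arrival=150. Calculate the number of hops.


Given: initial TTL = 255, received TTL = 150
Hops = initial TTL - received TTL
Hops = 255 - 150 = 105

105


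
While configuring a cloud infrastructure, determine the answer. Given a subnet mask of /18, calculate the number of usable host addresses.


Given: subnet mask /18
Host bits = 32 - 18 = 14
Total addresses = 2^14 = 16384
Usable hosts = 16384 - 2 (network + broadcast) = 16382

16382


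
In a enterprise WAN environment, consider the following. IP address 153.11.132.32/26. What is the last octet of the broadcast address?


Given: IP = 153.11.132.32, prefix = /26
Host bits = 32 - 26 = 6
Network last octet = 32 AND mask = 0
Host part size = 2^6 - 1 = 63
Broadcast last octet = 0 OR 63 = 63

63


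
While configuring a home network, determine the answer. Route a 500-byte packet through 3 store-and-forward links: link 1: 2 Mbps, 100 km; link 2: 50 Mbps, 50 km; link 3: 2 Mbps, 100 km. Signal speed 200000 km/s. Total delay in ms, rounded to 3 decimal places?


Packet = 500 bytes = 4000 bits. Store-and-forward: sum (t_trans + t_prop) per link.
Link 1: t_trans = 4000/(2*10^6) s = 2.0000 ms; t_prop = 100/200000 s = 0.5000 ms; subtotal = 2.5000 ms
Link 2: t_trans = 4000/(50*10^6) s = 0.0800 ms; t_prop = 50/200000 s = 0.2500 ms; subtotal = 0.3300 ms
Link 3: t_trans = 4000/(2*10^6) s = 2.0000 ms; t_prop = 100/200000 s = 0.5000 ms; subtotal = 2.5000 ms
End-to-end = 2.5000 + 0.3300 + 2.5000 = 5.3300 ms -> 5.330 ms (3 dp)

5.330


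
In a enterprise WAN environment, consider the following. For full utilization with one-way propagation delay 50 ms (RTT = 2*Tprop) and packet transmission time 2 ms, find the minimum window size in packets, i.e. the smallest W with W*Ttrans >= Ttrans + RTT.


Given: Ttrans = 2 ms, RTT = 100 ms (= 2 * Tprop, Tprop = 50 ms)
Time until first ACK returns = Ttrans + RTT = 2 + 100 = 102 ms
Need W * Ttrans >= Ttrans + RTT  ->  W >= (Ttrans + RTT) / Ttrans
(Ttrans + RTT) / Ttrans = 102 / 2 = 51
W_min = ceil(51) = 51

51


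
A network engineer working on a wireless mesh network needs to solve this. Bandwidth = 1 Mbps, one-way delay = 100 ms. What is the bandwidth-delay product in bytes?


Given: bandwidth = 1 Mbps, delay = 100 ms
BDP in bits = 1 * 10^6 * 100 / 1000
BDP in bits = 100000
BDP in bytes = 100000 / 8 = 12500

12500


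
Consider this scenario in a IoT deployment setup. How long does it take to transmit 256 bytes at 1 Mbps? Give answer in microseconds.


Given: packet = 256 bytes, bandwidth = 1 Mbps
Packet in bits = 256 * 8 = 2048 bits
Bandwidth = 1 * 10^6 = 1000000 bps
Time = 2048 / 1000000 seconds
Time in us = 2048 * 10^6 / 1000000 = 2048

2048


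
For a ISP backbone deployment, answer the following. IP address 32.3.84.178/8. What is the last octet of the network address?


Given: IP = 32.3.84.178, prefix = /8
Subnet mask = 255.0.0.0
Last octet of IP: 178
Last octet of mask: 0
Network last octet = 178 AND 0 = 0

0


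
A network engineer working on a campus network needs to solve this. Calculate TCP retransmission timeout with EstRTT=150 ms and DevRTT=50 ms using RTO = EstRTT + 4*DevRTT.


Given: EstRTT = 150 ms, DevRTT = 50 ms
Timeout = EstRTT + 4 * DevRTT
4 * DevRTT = 4 * 50 = 200
Timeout = 150 + 200 = 350 ms

350


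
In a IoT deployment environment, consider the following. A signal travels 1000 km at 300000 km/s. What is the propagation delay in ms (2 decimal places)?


Given: distance = 1000 km, speed = 300000 km/s
Delay = distance / speed = 1000 / 300000 seconds
Delay in ms = 1000 * 1000 / 300000
Delay = 3.3333 ms
Rounded to 2 dp = 3.33 ms

3.33


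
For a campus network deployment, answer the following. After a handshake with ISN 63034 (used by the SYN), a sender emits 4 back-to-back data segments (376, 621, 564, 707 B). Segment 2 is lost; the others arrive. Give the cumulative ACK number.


SYN uses sequence number 63034; first data byte = ISN + 1 = 63035.
Segment 1: SEQ = 63035, len = 376 B, covers [63035, 63410]
Segment 2: SEQ = 63411, len = 621 B, covers [63411, 64031] [LOST]
Segment 3: SEQ = 64032, len = 564 B, covers [64032, 64595]
Segment 4: SEQ = 64596, len = 707 B, covers [64596, 65302]
In-order data received: bytes [63035, 63410] (segments 1..1).
Segment 2 missing -> gap begins at byte 63411; later segments buffered out of order.
Cumulative ACK = next expected in-order byte = 63035 + 376 = 63411

63411


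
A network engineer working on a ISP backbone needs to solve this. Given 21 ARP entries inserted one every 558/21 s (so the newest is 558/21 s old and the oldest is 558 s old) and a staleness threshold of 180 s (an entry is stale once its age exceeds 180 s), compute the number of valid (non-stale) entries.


Ages are k * 558/21 s for k = 1..21 (spacing = 26.5714 s).
Entry k is valid iff k * 558/21 <= 180 iff k <= 21 * 180 / 558 = 6.7742
n_valid = floor(6.7742) = 6
(n_stale = 21 - 6 = 15)

6


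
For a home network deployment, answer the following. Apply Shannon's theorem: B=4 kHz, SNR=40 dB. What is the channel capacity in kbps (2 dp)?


Given: B = 4 kHz, SNR = 40 dB
SNR linear = 10^(40/10) = 10000
1 + SNR = 10001
log2(10001) = 13.2878566418
C = 4 * 1000 * 13.2878566418 = 53151.4266 bps
C = 53.151427 kbps -> 53.15 kbps (2 dp)

53.15


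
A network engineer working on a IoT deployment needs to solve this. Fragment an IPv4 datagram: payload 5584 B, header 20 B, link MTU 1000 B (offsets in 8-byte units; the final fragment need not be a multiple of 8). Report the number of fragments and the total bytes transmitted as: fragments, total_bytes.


Max data per non-final fragment = floor((MTU - header)/8)*8 = floor((1000 - 20)/8)*8 = floor(980/8)*8 = 976 B
Final fragment needs no 8-byte alignment: it can carry up to MTU - header = 980 B
Non-final fragments needed = ceil((payload - 980) / 976) = ceil(4604/976) = ceil(4.7172) = 5
Number of fragments = 5 + 1 = 6
Fragment sizes (data): 5 * 976 B + 704 B (last, 704 <= 980 OK)
Total bytes sent = payload + n_frags * header = 5584 + 6*20 = 5584 + 120 = 5704 B

6, 5704


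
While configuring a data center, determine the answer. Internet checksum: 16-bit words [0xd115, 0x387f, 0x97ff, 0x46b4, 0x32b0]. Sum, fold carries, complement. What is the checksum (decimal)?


Given words: [0xd115, 0x387f, 0x97ff, 0x46b4, 0x32b0]
Step 1: Sum all words
Raw sum = 53525 + 14463 + 38911 + 18100 + 12976 = 137975
Step 2: Fold carry: (6903 + 2) = 6905
One's complement = ~6905 & 0xFFFF = 58630

58630


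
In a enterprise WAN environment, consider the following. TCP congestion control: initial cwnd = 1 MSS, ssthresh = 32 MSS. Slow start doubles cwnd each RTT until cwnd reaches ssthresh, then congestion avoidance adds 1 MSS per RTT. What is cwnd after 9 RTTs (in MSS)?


RTT 0: cwnd = 1 MSS (initial)
RTT 1: cwnd = 2 MSS (slow start, doubled)
RTT 2: cwnd = 4 MSS (slow start, doubled)
RTT 3: cwnd = 8 MSS (slow start, doubled)
RTT 4: cwnd = 16 MSS (slow start, doubled)
RTT 5: cwnd = 32 MSS (slow start, doubled)
RTT 6: cwnd = 33 MSS (congestion avoidance, +1)
RTT 7: cwnd = 34 MSS (congestion avoidance, +1)
RTT 8: cwnd = 35 MSS (congestion avoidance, +1)
RTT 9: cwnd = 36 MSS (congestion avoidance, +1)

36


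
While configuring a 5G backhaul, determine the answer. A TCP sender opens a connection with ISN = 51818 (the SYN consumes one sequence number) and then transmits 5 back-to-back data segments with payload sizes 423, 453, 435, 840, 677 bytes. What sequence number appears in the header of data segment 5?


The SYN occupies sequence number ISN = 51818, so the first data byte is ISN + 1 = 51819.
SEQ of data segment i = (ISN + 1) + sum of payload sizes of segments 1..i-1.
Segment 1: SEQ = 51819, payload = 423 bytes
Segment 2: SEQ = 52242, payload = 453 bytes
Segment 3: SEQ = 52695, payload = 435 bytes
Segment 4: SEQ = 53130, payload = 840 bytes
Segment 5: SEQ = 53970, payload = 677 bytes
SEQ of segment 5 = 51819 + 423 + 453 + 435 + 840 = 53970

53970


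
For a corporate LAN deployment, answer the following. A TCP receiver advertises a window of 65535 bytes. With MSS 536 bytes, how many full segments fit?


Given: RWND = 65535 bytes, MSS = 536 bytes
Full segments = floor(RWND / MSS)
Full segments = floor(65535 / 536)
Full segments = floor(122.2668) = 122

122


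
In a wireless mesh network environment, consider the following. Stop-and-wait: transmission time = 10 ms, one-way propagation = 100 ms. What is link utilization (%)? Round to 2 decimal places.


Given: Ttrans = 10 ms, Tprop = 100 ms
RTT = 2 * Tprop = 2 * 100 = 200 ms
U = Ttrans / (Ttrans + RTT)
U = 10 / (10 + 200)
U = 10 / 210 = 0.047619
U% = 4.76%

4.76


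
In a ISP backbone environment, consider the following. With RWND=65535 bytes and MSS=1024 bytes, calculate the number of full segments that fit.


Given: RWND = 65535 bytes, MSS = 1024 bytes
Full segments = floor(RWND / MSS)
Full segments = floor(65535 / 1024)
Full segments = floor(63.999) = 63

63


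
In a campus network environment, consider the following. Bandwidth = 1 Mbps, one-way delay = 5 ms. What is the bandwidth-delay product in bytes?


Given: bandwidth = 1 Mbps, delay = 5 ms
BDP in bits = 1 * 10^6 * 5 / 1000
BDP in bits = 5000
BDP in bytes = 5000 / 8 = 625

625
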